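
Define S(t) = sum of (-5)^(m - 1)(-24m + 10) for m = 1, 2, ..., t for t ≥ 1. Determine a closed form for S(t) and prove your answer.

We claim S(t) = (-5)^t(4t - 1) + 1 for all t ≥ 1.
Base case (t = 1): S(1) = -14, and the closed form gives -14. They agree.
Inductive step: suppose the statement holds for some m ≥ 1, so S(m) = (-5)^m(4m - 1) + 1.
Then S(m+1) = S(m) + ((-5)^m(-24m - 14)) = ((-5)^m(4m - 1) + 1) + ((-5)^m(-24m - 14)).
Simplifying, S(m+1) = -20(-5)^m·m - 15(-5)^m + 1 = (-5)^(m+1)(4(m+1) - 1) + 1,
which is the closed form with t = m+1.
This completes the induction.

S(t) = (-5)^t(4t - 1) + 1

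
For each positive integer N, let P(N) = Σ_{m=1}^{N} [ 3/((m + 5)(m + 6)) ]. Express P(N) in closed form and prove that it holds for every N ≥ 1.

We claim P(N) = N/(2(N + 6)) for all N ≥ 1.
When N = 1: P(1) = 1/14, and the closed form gives 1/14. They agree.
Suppose the result is true for N = m, so P(m) = m/(2(m + 6)).
Then P(m+1) = P(m) + (3/((m + 6)(m + 7))) = (m/(2(m + 6))) + (3/((m + 6)(m + 7))).
Simplifying, P(m+1) = (m + 1)/(2(m + 7)) = (m+1)/(2((m+1) + 6)),
which is the closed form with N = m+1.
By induction, the statement is established for all N ≥ 1.

P(N) = N/(2(N + 6))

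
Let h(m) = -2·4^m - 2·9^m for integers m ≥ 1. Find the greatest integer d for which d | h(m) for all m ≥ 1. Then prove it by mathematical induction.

Computing the first values: h(1) = -26 and h(2) = -194; gcd(-26, -194) = 2, so d ≤ 2.
We prove 2 | -2·4^m - 2·9^m for all m ≥ 1 by induction on m.
When m = 1: h(1) = -26 = 2·(-13), so 2 | h(1).
For the inductive step, assume it holds for an arbitrary k ≥ 1, i.e. 2 | h(k). Then
h(k+1) − 9·h(k) = (-2·4^(k+1) - 2·9^(k+1)) − 9·(-2·4^k - 2·9^k) = (-2)·4^k·(4 − 9) = (10)·4^k. Since 2 | h(k) by the inductive hypothesis, 2 | 9·h(k); and 2 | 10 since 10 = 2·5. Therefore 2 | h(k+1).
This completes the induction.
Therefore the largest such d is 2.

d = 2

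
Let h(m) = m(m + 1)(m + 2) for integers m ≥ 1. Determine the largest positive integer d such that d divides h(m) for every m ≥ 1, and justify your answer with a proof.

Computing the first values: h(1) = 6 and h(2) = 24; gcd(6, 24) = 6, so d ≤ 6.
We prove 6 | m(m + 1)(m + 2) for all m ≥ 1 by induction on m.
When m = 1: h(1) = 6 = 6·(1), so 6 | h(1).
Suppose the result is true for m = p, i.e. 6 | h(p). Then
h(p+1) − h(p) = (p+1)·(p+2)·(p+3) − p·(p+1)·(p+2) = (p+1)·(p+2)·[(p+3) − p] = 3·(p+1)·(p+2). The product of 2 consecutive integers is divisible by (2)! = 2, so h(p+1) − h(p) is divisible by 3·2 = 6. By the inductive hypothesis 6 | h(p), hence 6 | h(p+1).
By the principle of mathematical induction, the result holds for all m ≥ 1.
Therefore the largest such d is 6.

d = 6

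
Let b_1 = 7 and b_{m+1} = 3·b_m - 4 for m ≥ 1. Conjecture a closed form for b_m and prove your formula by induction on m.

b_m = 5·3^(m - 1) + 2

Computing the first terms: b_1 = 7, b_2 = 17, b_3 = 47. This suggests b_m = 5·3^(m - 1) + 2.
When m = 1: the formula gives 7 = 7 = b_1.
Inductive step: suppose the statement holds for some p ≥ 1, so b_p = 5·3^(p - 1) + 2.
Then b_{p+1} = 3·b_p - 4 = 3·(5·3^(p - 1) + 2) - 4 = 5·3^p + 2 = 5·3^((p+1) - 1) + 2,
which is the claimed formula at m = p+1.
By the principle of mathematical induction, the result holds for all m ≥ 1.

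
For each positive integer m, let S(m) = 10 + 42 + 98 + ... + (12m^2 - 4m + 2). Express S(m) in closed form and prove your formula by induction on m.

We claim S(m) = 2m(2m^2 + 2m + 1) for all m ≥ 1.
Base step (m = 1): S(1) = 10, and the closed form gives 10. They agree.
Suppose the result is true for m = j, so S(j) = 2j(2j^2 + 2j + 1).
Then S(j+1) = S(j) + (12j^2 + 20j + 10) = (2j(2j^2 + 2j + 1)) + (12j^2 + 20j + 10).
Simplifying, S(j+1) = 2(j + 1)(2j^2 + 6j + 5) = 2(j+1)(2(j+1)^2 + 2(j+1) + 1),
which is the closed form with m = j+1.
By induction, the statement is established for all m ≥ 1.

S(m) = 2m(2m^2 + 2m + 1)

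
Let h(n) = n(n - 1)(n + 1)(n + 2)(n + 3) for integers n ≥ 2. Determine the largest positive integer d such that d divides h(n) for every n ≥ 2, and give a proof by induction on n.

Computing the first values: h(2) = 120 and h(3) = 720; gcd(120, 720) = 120, so d ≤ 120.
We prove 120 | n(n - 1)(n + 1)(n + 2)(n + 3) for all n ≥ 2 by induction on n.
Base case (n = 2): h(2) = 120 = 120·(1), so 120 | h(2).
Inductive step: suppose the statement holds for some m ≥ 2, i.e. 120 | h(m). Then
h(m+1) − h(m) = m·(m+1)·(m+2)·(m+3)·(m+4) − (m-1)·m·(m+1)·(m+2)·(m+3) = m·(m+1)·(m+2)·(m+3)·[(m+4) − (m-1)] = 5·m·(m+1)·(m+2)·(m+3). The product of 4 consecutive integers is divisible by (4)! = 24, so h(m+1) − h(m) is divisible by 5·24 = 120. By the inductive hypothesis 120 | h(m), hence 120 | h(m+1).
Hence, by induction on n, the claim holds for every n ≥ 2.
Therefore the largest such d is 120.

d = 120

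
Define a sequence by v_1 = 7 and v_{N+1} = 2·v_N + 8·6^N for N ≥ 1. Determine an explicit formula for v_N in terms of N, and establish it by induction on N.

v_N = -5·2^(N - 1) + 2·6^N

Computing the first terms: v_1 = 7, v_2 = 62, v_3 = 412. This suggests v_N = -5·2^(N - 1) + 2·6^N.
Base step (N = 1): the formula gives 7 = 7 = v_1.
Suppose the result is true for N = k, so v_k = -5·2^(k - 1) + 2·6^k.
Then v_{k+1} = 2·v_k + 8·6^k = 2·(-5·2^(k - 1) + 2·6^k) + 8·6^k = -5·2^k + 2·6^(k + 1) = -5·2^((k+1) - 1) + 2·6^(k+1),
which is the claimed formula at N = k+1.
By induction, the statement is established for all N ≥ 1.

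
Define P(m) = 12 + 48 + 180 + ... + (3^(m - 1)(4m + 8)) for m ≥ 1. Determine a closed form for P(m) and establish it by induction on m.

We claim P(m) = 3^m(2m + 3) - 3 for all m ≥ 1.
Base case (m = 1): P(1) = 12, and the closed form gives 12. They agree.
Inductive step: suppose the statement holds for some i ≥ 1, so P(i) = 3^i(2i + 3) - 3.
Then P(i+1) = P(i) + (4·3^i(i + 3)) = (3^i(2i + 3) - 3) + (4·3^i(i + 3)).
Simplifying, P(i+1) = 6·3^i·i + 15·3^i - 3 = 3^(i+1)(2(i+1) + 3) - 3,
which is the closed form with m = i+1.
This completes the induction.

P(m) = 3^m(2m + 3) - 3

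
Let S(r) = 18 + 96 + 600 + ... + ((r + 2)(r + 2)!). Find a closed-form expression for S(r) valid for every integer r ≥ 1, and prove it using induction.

We claim S(r) = (r + 3)! - 6 for all r ≥ 1.
For the base case r = 1: S(1) = 18, and the closed form gives 18. They agree.
Inductive step: suppose the statement holds for some k ≥ 1, so S(k) = (k + 3)! - 6.
Then S(k+1) = S(k) + ((k + 3)(k + 3)!) = ((k + 3)! - 6) + ((k + 3)(k + 3)!).
Simplifying, S(k+1) = ((k+1) + 3)! - 6,
which is the closed form with r = k+1.
Hence, by induction on r, the claim holds for every r ≥ 1.

S(r) = (r + 3)! - 6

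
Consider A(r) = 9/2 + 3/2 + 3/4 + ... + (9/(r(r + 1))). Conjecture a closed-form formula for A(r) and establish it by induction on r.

We claim A(r) = 9r/(r + 1) for all r ≥ 1.
When r = 1: A(1) = 9/2, and the closed form gives 9/2. They agree.
Inductive step: assume the claim holds for r = p, so A(p) = 9p/(p + 1).
Then A(p+1) = A(p) + (9/((p + 1)(p + 2))) = (9p/(p + 1)) + (9/((p + 1)(p + 2))).
Simplifying, A(p+1) = 9(p + 1)/(p + 2) = 9(p+1)/((p+1) + 1),
which is the closed form with r = p+1.
This completes the induction.

A(r) = 9r/(r + 1)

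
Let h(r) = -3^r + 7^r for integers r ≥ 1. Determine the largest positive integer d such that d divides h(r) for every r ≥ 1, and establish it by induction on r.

Computing the first values: h(1) = 4 and h(2) = 40; gcd(4, 40) = 4, so d ≤ 4.
We prove 4 | -3^r + 7^r for all r ≥ 1 by induction on r.
Base step (r = 1): h(1) = 4 = 4·(1), so 4 | h(1).
Inductive step: assume the claim holds for r = m, i.e. 4 | h(m). Then
7^{m+1} − 3^{m+1} = 7·7^m − 3·3^m = 7·(7^m − 3^m) + (4)·3^m. The first term is divisible by 4 by the inductive hypothesis, and the second term (4)·3^m is divisible by 4 since 4 | 4. Hence 4 | h(m+1).
By induction, the statement is established for all r ≥ 1.
Therefore the largest such d is 4.

d = 4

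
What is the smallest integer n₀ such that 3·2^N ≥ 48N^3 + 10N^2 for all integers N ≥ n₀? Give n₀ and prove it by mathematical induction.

n₀ = 17

At N = 16: 196608 < 199168, so the inequality fails and n₀ ≥ 17. We prove 3·2^N ≥ 48N^3 + 10N^2 for all N ≥ 17.
Base case (N = 17): 3·2^N = 393216 and 48N^3 + 10N^2 = 238714, so 393216 ≥ 238714.
Suppose the result is true for N = r, so 3·2^r ≥ 48r^3 + 10r^2.
Then 3·2^(r + 1) = 2·(3·2^r) ≥ 2·(48r^3 + 10r^2).
Also, for r ≥ 17 we have 2·(48r^3 + 10r^2) ≥ 48(r+1)^3 + 10(r+1)^2, since 2·(48r^3 + 10r^2) − (48(r+1)^3 + 10(r+1)^2) = 48r^3 - 134r^2 - 164r - 58, which is nonnegative for all r ≥ 17.
Combining, 3·2^(r + 1) ≥ 48(r+1)^3 + 10(r+1)^2.
By induction, the statement is established for all N ≥ 17.
Hence the smallest such n₀ is 17.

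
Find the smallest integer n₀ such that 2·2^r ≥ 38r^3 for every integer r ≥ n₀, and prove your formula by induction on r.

At r = 16: 131072 < 155648, so the inequality fails and n₀ ≥ 17. We prove 2·2^r ≥ 38r^3 for all r ≥ 17.
When r = 17: 2·2^r = 262144 and 38r^3 = 186694, so 262144 ≥ 186694.
Suppose the result is true for r = m, so 2·2^m ≥ 38m^3.
Then 2·2^(m + 1) = 2·(2·2^m) ≥ 2·(38m^3).
Also, for m ≥ 17 we have 2·(38m^3) ≥ 38(m+1)^3, since 2 ≥ (1 + 1/m)^3 for all m ≥ 17.
Combining, 2·2^(m + 1) ≥ 38(m+1)^3.
Hence, by induction on r, the claim holds for every r ≥ 17.
Hence the smallest such n₀ is 17.

n₀ = 17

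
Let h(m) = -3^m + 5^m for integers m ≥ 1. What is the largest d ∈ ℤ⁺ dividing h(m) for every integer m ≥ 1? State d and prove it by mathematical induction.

Computing the first values: h(1) = 2 and h(2) = 16; gcd(2, 16) = 2, so d ≤ 2.
We prove 2 | -3^m + 5^m for all m ≥ 1 by induction on m.
For the base case m = 1: h(1) = 2 = 2·(1), so 2 | h(1).
Inductive step: suppose the statement holds for some r ≥ 1, i.e. 2 | h(r). Then
5^{r+1} − 3^{r+1} = 5·5^r − 3·3^r = 5·(5^r − 3^r) + (2)·3^r. The first term is divisible by 2 by the inductive hypothesis, and the second term (2)·3^r is divisible by 2 since 2 | 2. Hence 2 | h(r+1).
This completes the induction.
Therefore the largest such d is 2.

d = 2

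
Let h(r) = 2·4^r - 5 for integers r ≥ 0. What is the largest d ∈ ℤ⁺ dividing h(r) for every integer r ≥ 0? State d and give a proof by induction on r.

d = 3

Computing the first values: h(0) = -3 and h(1) = 3; gcd(-3, 3) = 3, so d ≤ 3.
We prove 3 | 2·4^r - 5 for all r ≥ 0 by induction on r.
When r = 0: h(0) = -3 = 3·(-1), so 3 | h(0).
Inductive step: assume the claim holds for r = j, i.e. 3 | h(j). Then
h(j+1) = 2·4^(j+1) - 5 = 4·(2·4^j - 5) + 15 = 4·h(j) + 15. The first term is divisible by 3 by the inductive hypothesis, and 15 is divisible by 3. Hence 3 | h(j+1).
By induction, the statement is established for all r ≥ 0.
Therefore the largest such d is 3.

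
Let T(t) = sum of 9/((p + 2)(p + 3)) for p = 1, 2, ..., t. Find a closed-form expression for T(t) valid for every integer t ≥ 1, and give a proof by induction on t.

We claim T(t) = 3t/(t + 3) for all t ≥ 1.
For the base case t = 1: T(1) = 3/4, and the closed form gives 3/4. They agree.
Suppose the result is true for t = p, so T(p) = 3p/(p + 3).
Then T(p+1) = T(p) + (9/((p + 3)(p + 4))) = (3p/(p + 3)) + (9/((p + 3)(p + 4))).
Simplifying, T(p+1) = 3(p + 1)/(p + 4) = 3(p+1)/((p+1) + 3),
which is the closed form with t = p+1.
By the principle of mathematical induction, the result holds for all t ≥ 1.

T(t) = 3t/(t + 3)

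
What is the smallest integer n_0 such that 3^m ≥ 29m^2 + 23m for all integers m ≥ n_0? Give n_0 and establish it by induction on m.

At m = 6: 729 < 1182, so the inequality fails and n_0 ≥ 7. We prove 3^m ≥ 29m^2 + 23m for all m ≥ 7.
For the base case m = 7: 3^m = 2187 and 29m^2 + 23m = 1582, so 2187 ≥ 1582.
Suppose the result is true for m = p, so 3^p ≥ 29p^2 + 23p.
Then 3^(p + 1) = 3·(3^p) ≥ 3·(29p^2 + 23p).
Also, for p ≥ 7 we have 3·(29p^2 + 23p) ≥ 29(p+1)^2 + 23(p+1), since 3·(29p^2 + 23p) − (29(p+1)^2 + 23(p+1)) = 58p^2 - 12p - 52, which is nonnegative for all p ≥ 7.
Combining, 3^(p + 1) ≥ 29(p+1)^2 + 23(p+1).
This completes the induction.
Hence the smallest such n_0 is 7.

n_0 = 7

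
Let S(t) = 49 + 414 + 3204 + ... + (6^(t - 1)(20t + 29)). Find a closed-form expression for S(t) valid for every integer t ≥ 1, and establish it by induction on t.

S(t) = 6^t(4t + 5) - 5

We claim S(t) = 6^t(4t + 5) - 5 for all t ≥ 1.
For the base case t = 1: S(1) = 49, and the closed form gives 49. They agree.
Inductive step: assume the claim holds for t = j, so S(j) = 6^j(4j + 5) - 5.
Then S(j+1) = S(j) + (6^j(20j + 49)) = (6^j(4j + 5) - 5) + (6^j(20j + 49)).
Simplifying, S(j+1) = 24·6^j·j + 54·6^j - 5 = 6^(j+1)(4(j+1) + 5) - 5,
which is the closed form with t = j+1.
By the principle of mathematical induction, the result holds for all t ≥ 1.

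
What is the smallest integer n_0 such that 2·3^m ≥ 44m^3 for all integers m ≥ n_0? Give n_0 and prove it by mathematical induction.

At m = 8: 13122 < 22528, so the inequality fails and n_0 ≥ 9. We prove 2·3^m ≥ 44m^3 for all m ≥ 9.
When m = 9: 2·3^m = 39366 and 44m^3 = 32076, so 39366 ≥ 32076.
Inductive step: assume the claim holds for m = k, so 2·3^k ≥ 44k^3.
Then 2·3^(k + 1) = 3·(2·3^k) ≥ 3·(44k^3).
Also, for k ≥ 9 we have 3·(44k^3) ≥ 44(k+1)^3, since 3 ≥ (1 + 1/k)^3 for all k ≥ 9.
Combining, 2·3^(k + 1) ≥ 44(k+1)^3.
By the principle of mathematical induction, the result holds for all m ≥ 9.
Hence the smallest such n_0 is 9.

n_0 = 9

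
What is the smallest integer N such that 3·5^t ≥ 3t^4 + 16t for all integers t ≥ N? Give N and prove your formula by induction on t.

N = 3

At t = 2: 75 < 80, so the inequality fails and N ≥ 3. We prove 3·5^t ≥ 3t^4 + 16t for all t ≥ 3.
For the base case t = 3: 3·5^t = 375 and 3t^4 + 16t = 291, so 375 ≥ 291.
Inductive step: assume the claim holds for t = r, so 3·5^r ≥ 3r^4 + 16r.
Then 3·5^(r + 1) = 5·(3·5^r) ≥ 5·(3r^4 + 16r).
Also, for r ≥ 3 we have 5·(3r^4 + 16r) ≥ 3(r+1)^4 + 16(r+1), since 5·(3r^4 + 16r) − (3(r+1)^4 + 16(r+1)) = 12r^4 - 12r^3 - 18r^2 + 52r - 19, which is nonnegative for all r ≥ 3.
Combining, 3·5^(r + 1) ≥ 3(r+1)^4 + 16(r+1).
This completes the induction.
Hence the smallest such N is 3.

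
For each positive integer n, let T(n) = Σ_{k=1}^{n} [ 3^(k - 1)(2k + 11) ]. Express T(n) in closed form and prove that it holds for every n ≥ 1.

T(n) = 3^n(n + 5) - 5

We claim T(n) = 3^n(n + 5) - 5 for all n ≥ 1.
When n = 1: T(1) = 13, and the closed form gives 13. They agree.
Inductive step: suppose the statement holds for some k ≥ 1, so T(k) = 3^k(k + 5) - 5.
Then T(k+1) = T(k) + (3^k(2k + 13)) = (3^k(k + 5) - 5) + (3^k(2k + 13)).
Simplifying, T(k+1) = 3·3^k·k + 18·3^k - 5 = 3^(k+1)((k+1) + 5) - 5,
which is the closed form with n = k+1.
By the principle of mathematical induction, the result holds for all n ≥ 1.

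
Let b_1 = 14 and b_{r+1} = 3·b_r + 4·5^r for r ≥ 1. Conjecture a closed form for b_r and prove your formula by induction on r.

b_r = 4·3^(r - 1) + 2·5^r

Computing the first terms: b_1 = 14, b_2 = 62, b_3 = 286. This suggests b_r = 4·3^(r - 1) + 2·5^r.
For the base case r = 1: the formula gives 14 = 14 = b_1.
Inductive step: assume the claim holds for r = i, so b_i = 4·3^(i - 1) + 2·5^i.
Then b_{i+1} = 3·b_i + 4·5^i = 3·(4·3^(i - 1) + 2·5^i) + 4·5^i = 4·3^i + 2·5^(i + 1) = 4·3^((i+1) - 1) + 2·5^(i+1),
which is the claimed formula at r = i+1.
This completes the induction.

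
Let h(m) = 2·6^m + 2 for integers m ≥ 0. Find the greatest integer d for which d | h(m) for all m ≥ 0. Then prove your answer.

Computing the first values: h(0) = 4 and h(1) = 14; gcd(4, 14) = 2, so d ≤ 2.
We prove 2 | 2·6^m + 2 for all m ≥ 0 by induction on m.
Base step (m = 0): h(0) = 4 = 2·(2), so 2 | h(0).
Inductive step: suppose the statement holds for some i ≥ 0, i.e. 2 | h(i). Then
h(i+1) = 2·6^(i+1) + 2 = 6·(2·6^i + 2) - 10 = 6·h(i) - 10. The first term is divisible by 2 by the inductive hypothesis, and -10 is divisible by 2. Hence 2 | h(i+1).
Hence, by induction on m, the claim holds for every m ≥ 0.
Therefore the largest such d is 2.

d = 2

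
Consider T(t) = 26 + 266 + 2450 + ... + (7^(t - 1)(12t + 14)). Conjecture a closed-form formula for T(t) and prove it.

T(t) = 2·7^t(t + 1) - 2

We claim T(t) = 2·7^t(t + 1) - 2 for all t ≥ 1.
When t = 1: T(1) = 26, and the closed form gives 26. They agree.
Inductive step: suppose the statement holds for some k ≥ 1, so T(k) = 2·7^k(k + 1) - 2.
Then T(k+1) = T(k) + (7^k(12k + 26)) = (2·7^k(k + 1) - 2) + (7^k(12k + 26)).
Simplifying, T(k+1) = 14·7^k·k + 28·7^k - 2 = 2·7^(k+1)((k+1) + 1) - 2,
which is the closed form with t = k+1.
By induction, the statement is established for all t ≥ 1.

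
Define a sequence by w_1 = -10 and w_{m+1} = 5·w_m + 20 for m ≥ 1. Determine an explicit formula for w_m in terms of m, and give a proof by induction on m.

w_m = -5^m - 5

Computing the first terms: w_1 = -10, w_2 = -30, w_3 = -130. This suggests w_m = -5^m - 5.
Base step (m = 1): the formula gives -10 = -10 = w_1.
For the inductive step, assume it holds for an arbitrary k ≥ 1, so w_k = -5^k - 5.
Then w_{k+1} = 5·w_k + 20 = 5·(-5^k - 5) + 20 = -5^(k + 1) - 5,
which is the claimed formula at m = k+1.
Hence, by induction on m, the claim holds for every m ≥ 1.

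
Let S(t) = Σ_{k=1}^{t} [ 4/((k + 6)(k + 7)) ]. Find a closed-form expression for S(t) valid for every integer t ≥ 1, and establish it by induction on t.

We claim S(t) = 4t/(7(t + 7)) for all t ≥ 1.
Base step (t = 1): S(1) = 1/14, and the closed form gives 1/14. They agree.
Inductive step: assume the claim holds for t = k, so S(k) = 4k/(7(k + 7)).
Then S(k+1) = S(k) + (4/((k + 7)(k + 8))) = (4k/(7(k + 7))) + (4/((k + 7)(k + 8))).
Simplifying, S(k+1) = 4(k + 1)/(7(k + 8)) = 4(k+1)/(7((k+1) + 7)),
which is the closed form with t = k+1.
By induction, the statement is established for all t ≥ 1.

S(t) = 4t/(7(t + 7))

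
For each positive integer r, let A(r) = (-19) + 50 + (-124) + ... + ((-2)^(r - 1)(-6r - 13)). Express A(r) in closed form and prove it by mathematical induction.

A(r) = (-2)^r(2r + 5) - 5

We claim A(r) = (-2)^r(2r + 5) - 5 for all r ≥ 1.
When r = 1: A(1) = -19, and the closed form gives -19. They agree.
Suppose the result is true for r = m, so A(m) = (-2)^m(2m + 5) - 5.
Then A(m+1) = A(m) + ((-2)^m(-6m - 19)) = ((-2)^m(2m + 5) - 5) + ((-2)^m(-6m - 19)).
Simplifying, A(m+1) = -4(-2)^m·m - 14(-2)^m - 5 = (-2)^(m+1)(2(m+1) + 5) - 5,
which is the closed form with r = m+1.
By induction, the statement is established for all r ≥ 1.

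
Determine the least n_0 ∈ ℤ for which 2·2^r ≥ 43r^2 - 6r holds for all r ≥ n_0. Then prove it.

At r = 11: 4096 < 5137, so the inequality fails and n_0 ≥ 12. We prove 2·2^r ≥ 43r^2 - 6r for all r ≥ 12.
Base case (r = 12): 2·2^r = 8192 and 43r^2 - 6r = 6120, so 8192 ≥ 6120.
Inductive step: assume the claim holds for r = p, so 2·2^p ≥ 43p^2 - 6p.
Then 2·2^(p + 1) = 2·(2·2^p) ≥ 2·(43p^2 - 6p).
Also, for p ≥ 12 we have 2·(43p^2 - 6p) ≥ 43(p+1)^2 - 6(p+1), since 2·(43p^2 - 6p) − (43(p+1)^2 - 6(p+1)) = 43p^2 - 92p - 37, which is nonnegative for all p ≥ 12.
Combining, 2·2^(p + 1) ≥ 43(p+1)^2 - 6(p+1).
By the principle of mathematical induction, the result holds for all r ≥ 12.
Hence the smallest such n_0 is 12.

n_0 = 12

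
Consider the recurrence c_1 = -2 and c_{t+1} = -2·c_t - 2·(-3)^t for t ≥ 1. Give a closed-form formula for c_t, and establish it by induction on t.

c_t = (-2)^(t + 1) + 2(-3)^t

Computing the first terms: c_1 = -2, c_2 = 10, c_3 = -38. This suggests c_t = (-2)^(t + 1) + 2(-3)^t.
Base case (t = 1): the formula gives -2 = -2 = c_1.
Suppose the result is true for t = j, so c_j = (-2)^(j + 1) + 2(-3)^j.
Then c_{j+1} = -2·c_j - 2·(-3)^j = -2·((-2)^(j + 1) + 2(-3)^j) - 2·(-3)^j = (-2)^(j + 2) + 2(-3)^(j + 1) = (-2)^((j+1) + 1) + 2(-3)^(j+1),
which is the claimed formula at t = j+1.
By induction, the statement is established for all t ≥ 1.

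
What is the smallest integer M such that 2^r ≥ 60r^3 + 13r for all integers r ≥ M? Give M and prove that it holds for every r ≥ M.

At r = 18: 262144 < 350154, so the inequality fails and M ≥ 19. We prove 2^r ≥ 60r^3 + 13r for all r ≥ 19.
Base step (r = 19): 2^r = 524288 and 60r^3 + 13r = 411787, so 524288 ≥ 411787.
Inductive step: suppose the statement holds for some i ≥ 19, so 2^i ≥ 60i^3 + 13i.
Then 2^(i + 1) = 2·(2^i) ≥ 2·(60i^3 + 13i).
Also, for i ≥ 19 we have 2·(60i^3 + 13i) ≥ 60(i+1)^3 + 13(i+1), since 2·(60i^3 + 13i) − (60(i+1)^3 + 13(i+1)) = 60i^3 - 180i^2 - 167i - 73, which is nonnegative for all i ≥ 19.
Combining, 2^(i + 1) ≥ 60(i+1)^3 + 13(i+1).
By induction, the statement is established for all r ≥ 19.
Hence the smallest such M is 19.

M = 19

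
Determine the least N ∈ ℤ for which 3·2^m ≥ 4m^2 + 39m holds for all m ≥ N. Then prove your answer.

N = 8

At m = 7: 384 < 469, so the inequality fails and N ≥ 8. We prove 3·2^m ≥ 4m^2 + 39m for all m ≥ 8.
When m = 8: 3·2^m = 768 and 4m^2 + 39m = 568, so 768 ≥ 568.
Inductive step: suppose the statement holds for some k ≥ 8, so 3·2^k ≥ 4k^2 + 39k.
Then 3·2^(k + 1) = 2·(3·2^k) ≥ 2·(4k^2 + 39k).
Also, for k ≥ 8 we have 2·(4k^2 + 39k) ≥ 4(k+1)^2 + 39(k+1), since 2·(4k^2 + 39k) − (4(k+1)^2 + 39(k+1)) = 4k^2 + 31k - 43, which is nonnegative for all k ≥ 8.
Combining, 3·2^(k + 1) ≥ 4(k+1)^2 + 39(k+1).
This completes the induction.
Hence the smallest such N is 8.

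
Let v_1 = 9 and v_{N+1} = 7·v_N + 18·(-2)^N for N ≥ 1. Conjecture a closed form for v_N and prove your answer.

v_N = (-2)^(N + 1) + 5·7^(N - 1)

Computing the first terms: v_1 = 9, v_2 = 27, v_3 = 261. This suggests v_N = (-2)^(N + 1) + 5·7^(N - 1).
When N = 1: the formula gives 9 = 9 = v_1.
Inductive step: assume the claim holds for N = m, so v_m = (-2)^(m + 1) + 5·7^(m - 1).
Then v_{m+1} = 7·v_m + 18·(-2)^m = 7·((-2)^(m + 1) + 5·7^(m - 1)) + 18·(-2)^m = (-2)^(m + 2) + 5·7^m = (-2)^((m+1) + 1) + 5·7^((m+1) - 1),
which is the claimed formula at N = m+1.
Hence, by induction on N, the claim holds for every N ≥ 1.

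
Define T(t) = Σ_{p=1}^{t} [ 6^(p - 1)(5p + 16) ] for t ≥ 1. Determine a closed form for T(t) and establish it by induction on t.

We claim T(t) = 6^t(t + 3) - 3 for all t ≥ 1.
When t = 1: T(1) = 21, and the closed form gives 21. They agree.
Inductive step: assume the claim holds for t = p, so T(p) = 6^p(p + 3) - 3.
Then T(p+1) = T(p) + (6^p(5p + 21)) = (6^p(p + 3) - 3) + (6^p(5p + 21)).
Simplifying, T(p+1) = 6·6^p·p + 24·6^p - 3 = 6^(p+1)((p+1) + 3) - 3,
which is the closed form with t = p+1.
Hence, by induction on t, the claim holds for every t ≥ 1.

T(t) = 6^t(t + 3) - 3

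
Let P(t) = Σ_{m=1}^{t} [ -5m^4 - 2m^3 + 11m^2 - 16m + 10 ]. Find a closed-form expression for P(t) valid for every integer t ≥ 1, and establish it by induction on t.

We claim P(t) = -t(t^4 + 3t^3 - t^2 + 3t - 4) for all t ≥ 1.
Base case (t = 1): P(1) = -2, and the closed form gives -2. They agree.
Inductive step: assume the claim holds for t = m, so P(m) = m(-m^4 - 3m^3 + m^2 - 3m + 4).
Then P(m+1) = P(m) + (-5m^4 - 22m^3 - 25m^2 - 20m - 2) = (m(-m^4 - 3m^3 + m^2 - 3m + 4)) + (-5m^4 - 22m^3 - 25m^2 - 20m - 2).
Simplifying, P(m+1) = -(m + 1)(m^4 + 7m^3 + 14m^2 + 14m + 2) = -(m+1)((m+1)^4 + 3(m+1)^3 - (m+1)^2 + 3(m+1) - 4),
which is the closed form with t = m+1.
By the principle of mathematical induction, the result holds for all t ≥ 1.

P(t) = -t(t^4 + 3t^3 - t^2 + 3t - 4)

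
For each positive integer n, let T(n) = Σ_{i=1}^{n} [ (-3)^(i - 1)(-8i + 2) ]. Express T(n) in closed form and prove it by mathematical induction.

T(n) = 2(-3)^n·n

We claim T(n) = 2(-3)^n·n for all n ≥ 1.
When n = 1: T(1) = -6, and the closed form gives -6. They agree.
Inductive step: assume the claim holds for n = i, so T(i) = 2(-3)^i·i.
Then T(i+1) = T(i) + ((-3)^i(-8i - 6)) = (2(-3)^i·i) + ((-3)^i(-8i - 6)).
Simplifying, T(i+1) = (-3)^(i + 1)(2i + 2) = 2(-3)^(i+1)·(i+1),
which is the closed form with n = i+1.
By the principle of mathematical induction, the result holds for all n ≥ 1.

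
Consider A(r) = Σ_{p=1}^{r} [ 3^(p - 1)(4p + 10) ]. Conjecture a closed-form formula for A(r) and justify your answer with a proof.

We claim A(r) = 2·3^r(r + 2) - 4 for all r ≥ 1.
Base step (r = 1): A(1) = 14, and the closed form gives 14. They agree.
Inductive step: suppose the statement holds for some p ≥ 1, so A(p) = 2·3^p(p + 2) - 4.
Then A(p+1) = A(p) + (3^p(4p + 14)) = (2·3^p(p + 2) - 4) + (3^p(4p + 14)).
Simplifying, A(p+1) = 6·3^p·p + 18·3^p - 4 = 2·3^(p+1)((p+1) + 2) - 4,
which is the closed form with r = p+1.
Hence, by induction on r, the claim holds for every r ≥ 1.

A(r) = 2·3^r(r + 2) - 4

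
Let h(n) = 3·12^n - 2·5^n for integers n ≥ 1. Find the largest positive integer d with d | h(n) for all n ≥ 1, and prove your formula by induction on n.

Computing the first values: h(1) = 26 and h(2) = 382; gcd(26, 382) = 2, so d ≤ 2.
We prove 2 | 3·12^n - 2·5^n for all n ≥ 1 by induction on n.
When n = 1: h(1) = 26 = 2·(13), so 2 | h(1).
For the inductive step, assume it holds for an arbitrary j ≥ 1, i.e. 2 | h(j). Then
h(j+1) − 12·h(j) = (3·12^(j+1) - 2·5^(j+1)) − 12·(3·12^j - 2·5^j) = (-2)·5^j·(5 − 12) = (14)·5^j. Since 2 | h(j) by the inductive hypothesis, 2 | 12·h(j); and 2 | 14 since 14 = 2·7. Therefore 2 | h(j+1).
By the principle of mathematical induction, the result holds for all n ≥ 1.
Therefore the largest such d is 2.

d = 2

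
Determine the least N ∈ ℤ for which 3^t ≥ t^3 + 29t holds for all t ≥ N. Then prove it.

N = 6

At t = 5: 243 < 270, so the inequality fails and N ≥ 6. We prove 3^t ≥ t^3 + 29t for all t ≥ 6.
Base step (t = 6): 3^t = 729 and t^3 + 29t = 390, so 729 ≥ 390.
Inductive step: assume the claim holds for t = r, so 3^r ≥ r^3 + 29r.
Then 3^(r + 1) = 3·(3^r) ≥ 3·(r^3 + 29r).
Also, for r ≥ 6 we have 3·(r^3 + 29r) ≥ (r+1)^3 + 29(r+1), since 3·(r^3 + 29r) − ((r+1)^3 + 29(r+1)) = 2r^3 - 3r^2 + 55r - 30, which is nonnegative for all r ≥ 6.
Combining, 3^(r + 1) ≥ (r+1)^3 + 29(r+1).
By induction, the statement is established for all t ≥ 6.
Hence the smallest such N is 6.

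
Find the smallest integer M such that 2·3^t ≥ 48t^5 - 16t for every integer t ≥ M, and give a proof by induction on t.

M = 16

At t = 15: 28697814 < 36449760, so the inequality fails and M ≥ 16. We prove 2·3^t ≥ 48t^5 - 16t for all t ≥ 16.
Base case (t = 16): 2·3^t = 86093442 and 48t^5 - 16t = 50331392, so 86093442 ≥ 50331392.
Inductive step: suppose the statement holds for some i ≥ 16, so 2·3^i ≥ 48i^5 - 16i.
Then 2·3^(i + 1) = 3·(2·3^i) ≥ 3·(48i^5 - 16i).
Also, for i ≥ 16 we have 3·(48i^5 - 16i) ≥ 48(i+1)^5 - 16(i+1), since 3·(48i^5 - 16i) − (48(i+1)^5 - 16(i+1)) = 96i^5 - 240i^4 - 480i^3 - 480i^2 - 272i - 32, which is nonnegative for all i ≥ 16.
Combining, 2·3^(i + 1) ≥ 48(i+1)^5 - 16(i+1).
This completes the induction.
Hence the smallest such M is 16.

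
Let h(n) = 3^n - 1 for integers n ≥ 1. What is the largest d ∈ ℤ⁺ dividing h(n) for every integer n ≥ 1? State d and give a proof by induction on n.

d = 2

Computing the first values: h(1) = 2 and h(2) = 8; gcd(2, 8) = 2, so d ≤ 2.
We prove 2 | 3^n - 1 for all n ≥ 1 by induction on n.
Base step (n = 1): h(1) = 2 = 2·(1), so 2 | h(1).
For the inductive step, assume it holds for an arbitrary j ≥ 1, i.e. 2 | h(j). Then
3^{j+1} − 1^{j+1} = 3·3^j − 1·1^j = 3·(3^j − 1^j) + (2)·1^j. The first term is divisible by 2 by the inductive hypothesis, and the second term (2)·1^j is divisible by 2 since 2 | 2. Hence 2 | h(j+1).
By the principle of mathematical induction, the result holds for all n ≥ 1.
Therefore the largest such d is 2.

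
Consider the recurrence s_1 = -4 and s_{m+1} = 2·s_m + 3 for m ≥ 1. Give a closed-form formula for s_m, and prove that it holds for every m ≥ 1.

Computing the first terms: s_1 = -4, s_2 = -5, s_3 = -7. This suggests s_m = -2^(m - 1) - 3.
Base step (m = 1): the formula gives -4 = -4 = s_1.
Inductive step: assume the claim holds for m = i, so s_i = -2^(i - 1) - 3.
Then s_{i+1} = 2·s_i + 3 = 2·(-2^(i - 1) - 3) + 3 = -2^i - 3 = -2^((i+1) - 1) - 3,
which is the claimed formula at m = i+1.
By the principle of mathematical induction, the result holds for all m ≥ 1.

s_m = -2^(m - 1) - 3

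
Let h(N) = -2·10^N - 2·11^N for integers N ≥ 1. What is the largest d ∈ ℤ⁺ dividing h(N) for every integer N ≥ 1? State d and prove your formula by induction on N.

d = 2

Computing the first values: h(1) = -42 and h(2) = -442; gcd(-42, -442) = 2, so d ≤ 2.
We prove 2 | -2·10^N - 2·11^N for all N ≥ 1 by induction on N.
Base step (N = 1): h(1) = -42 = 2·(-21), so 2 | h(1).
Suppose the result is true for N = i, i.e. 2 | h(i). Then
h(i+1) − 11·h(i) = (-2·10^(i+1) - 2·11^(i+1)) − 11·(-2·10^i - 2·11^i) = (-2)·10^i·(10 − 11) = (2)·10^i. Since 2 | h(i) by the inductive hypothesis, 2 | 11·h(i); and 2 | 2 since 2 = 2·1. Therefore 2 | h(i+1).
This completes the induction.
Therefore the largest such d is 2.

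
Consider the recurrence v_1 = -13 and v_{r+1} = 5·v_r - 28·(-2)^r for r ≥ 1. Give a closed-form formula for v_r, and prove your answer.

v_r = (-2)^(r + 2) - 5^r

Computing the first terms: v_1 = -13, v_2 = -9, v_3 = -157. This suggests v_r = (-2)^(r + 2) - 5^r.
For the base case r = 1: the formula gives -13 = -13 = v_1.
For the inductive step, assume it holds for an arbitrary k ≥ 1, so v_k = (-2)^(k + 2) - 5^k.
Then v_{k+1} = 5·v_k - 28·(-2)^k = 5·((-2)^(k + 2) - 5^k) - 28·(-2)^k = (-2)^(k + 3) - 5^(k + 1) = (-2)^((k+1) + 2) - 5^(k+1),
which is the claimed formula at r = k+1.
By induction, the statement is established for all r ≥ 1.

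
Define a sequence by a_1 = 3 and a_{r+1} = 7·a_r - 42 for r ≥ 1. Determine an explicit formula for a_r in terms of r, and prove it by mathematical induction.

a_r = -4·7^(r - 1) + 7

Computing the first terms: a_1 = 3, a_2 = -21, a_3 = -189. This suggests a_r = -4·7^(r - 1) + 7.
Base case (r = 1): the formula gives 3 = 3 = a_1.
Suppose the result is true for r = k, so a_k = -4·7^(k - 1) + 7.
Then a_{k+1} = 7·a_k - 42 = 7·(-4·7^(k - 1) + 7) - 42 = -4·7^k + 7 = -4·7^((k+1) - 1) + 7,
which is the claimed formula at r = k+1.
By induction, the statement is established for all r ≥ 1.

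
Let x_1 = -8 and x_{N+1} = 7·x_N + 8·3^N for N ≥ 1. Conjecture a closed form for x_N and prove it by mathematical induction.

x_N = -2·3^N - 2·7^(N - 1)

Computing the first terms: x_1 = -8, x_2 = -32, x_3 = -152. This suggests x_N = -2·3^N - 2·7^(N - 1).
For the base case N = 1: the formula gives -8 = -8 = x_1.
Suppose the result is true for N = i, so x_i = -2·3^i - 2·7^(i - 1).
Then x_{i+1} = 7·x_i + 8·3^i = 7·(-2·3^i - 2·7^(i - 1)) + 8·3^i = -2·3^(i + 1) - 2·7^i = -2·3^(i+1) - 2·7^((i+1) - 1),
which is the claimed formula at N = i+1.
By induction, the statement is established for all N ≥ 1.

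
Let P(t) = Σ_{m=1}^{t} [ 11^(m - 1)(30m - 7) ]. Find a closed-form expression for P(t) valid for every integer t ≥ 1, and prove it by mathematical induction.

P(t) = 11^t(3t - 1) + 1

We claim P(t) = 11^t(3t - 1) + 1 for all t ≥ 1.
When t = 1: P(1) = 23, and the closed form gives 23. They agree.
For the inductive step, assume it holds for an arbitrary m ≥ 1, so P(m) = 11^m(3m - 1) + 1.
Then P(m+1) = P(m) + (11^m(30m + 23)) = (11^m(3m - 1) + 1) + (11^m(30m + 23)).
Simplifying, P(m+1) = 33·11^m·m + 22·11^m + 1 = 11^(m+1)(3(m+1) - 1) + 1,
which is the closed form with t = m+1.
Hence, by induction on t, the claim holds for every t ≥ 1.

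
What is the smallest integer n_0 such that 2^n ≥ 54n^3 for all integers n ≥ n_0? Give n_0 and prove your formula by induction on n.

At n = 18: 262144 < 314928, so the inequality fails and n_0 ≥ 19. We prove 2^n ≥ 54n^3 for all n ≥ 19.
For the base case n = 19: 2^n = 524288 and 54n^3 = 370386, so 524288 ≥ 370386.
For the inductive step, assume it holds for an arbitrary k ≥ 19, so 2^k ≥ 54k^3.
Then 2^(k + 1) = 2·(2^k) ≥ 2·(54k^3).
Also, for k ≥ 19 we have 2·(54k^3) ≥ 54(k+1)^3, since 2 ≥ (1 + 1/k)^3 for all k ≥ 19.
Combining, 2^(k + 1) ≥ 54(k+1)^3.
This completes the induction.
Hence the smallest such n_0 is 19.

n_0 = 19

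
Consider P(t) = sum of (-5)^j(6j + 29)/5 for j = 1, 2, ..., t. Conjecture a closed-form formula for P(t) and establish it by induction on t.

P(t) = (-5)^t(t + 5) - 5

We claim P(t) = (-5)^t(t + 5) - 5 for all t ≥ 1.
Base case (t = 1): P(1) = -35, and the closed form gives -35. They agree.
Inductive step: assume the claim holds for t = j, so P(j) = (-5)^j(j + 5) - 5.
Then P(j+1) = P(j) + ((-5)^j(-6j - 35)) = ((-5)^j(j + 5) - 5) + ((-5)^j(-6j - 35)).
Simplifying, P(j+1) = -5(-5)^j·j - 30(-5)^j - 5 = (-5)^(j+1)((j+1) + 5) - 5,
which is the closed form with t = j+1.
This completes the induction.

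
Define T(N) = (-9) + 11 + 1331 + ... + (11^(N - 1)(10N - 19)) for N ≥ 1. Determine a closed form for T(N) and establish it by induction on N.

We claim T(N) = 11^N(N - 2) + 2 for all N ≥ 1.
Base step (N = 1): T(1) = -9, and the closed form gives -9. They agree.
Inductive step: assume the claim holds for N = m, so T(m) = 11^m(m - 2) + 2.
Then T(m+1) = T(m) + (11^m(10m - 9)) = (11^m(m - 2) + 2) + (11^m(10m - 9)).
Simplifying, T(m+1) = 11^(m + 1)m - 11^(m + 1) + 2 = 11^(m+1)((m+1) - 2) + 2,
which is the closed form with N = m+1.
By the principle of mathematical induction, the result holds for all N ≥ 1.

T(N) = 11^N(N - 2) + 2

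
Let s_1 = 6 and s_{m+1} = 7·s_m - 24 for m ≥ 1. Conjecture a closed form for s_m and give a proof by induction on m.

s_m = 2·7^(m - 1) + 4

Computing the first terms: s_1 = 6, s_2 = 18, s_3 = 102. This suggests s_m = 2·7^(m - 1) + 4.
Base step (m = 1): the formula gives 6 = 6 = s_1.
Inductive step: assume the claim holds for m = r, so s_r = 2·7^(r - 1) + 4.
Then s_{r+1} = 7·s_r - 24 = 7·(2·7^(r - 1) + 4) - 24 = 2·7^r + 4 = 2·7^((r+1) - 1) + 4,
which is the claimed formula at m = r+1.
Hence, by induction on m, the claim holds for every m ≥ 1.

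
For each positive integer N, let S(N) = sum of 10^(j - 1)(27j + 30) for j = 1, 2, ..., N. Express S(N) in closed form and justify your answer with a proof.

S(N) = 3·10^N(N + 1) - 3

We claim S(N) = 3·10^N(N + 1) - 3 for all N ≥ 1.
Base step (N = 1): S(1) = 57, and the closed form gives 57. They agree.
Inductive step: suppose the statement holds for some j ≥ 1, so S(j) = 3·10^j(j + 1) - 3.
Then S(j+1) = S(j) + (10^j(27j + 57)) = (3·10^j(j + 1) - 3) + (10^j(27j + 57)).
Simplifying, S(j+1) = 30·10^j·j + 60·10^j - 3 = 3·10^(j+1)((j+1) + 1) - 3,
which is the closed form with N = j+1.
This completes the induction.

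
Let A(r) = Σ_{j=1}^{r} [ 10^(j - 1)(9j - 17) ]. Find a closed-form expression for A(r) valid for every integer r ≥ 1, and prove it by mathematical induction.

A(r) = 10^r(r - 2) + 2

We claim A(r) = 10^r(r - 2) + 2 for all r ≥ 1.
When r = 1: A(1) = -8, and the closed form gives -8. They agree.
Suppose the result is true for r = j, so A(j) = 10^j(j - 2) + 2.
Then A(j+1) = A(j) + (10^j(9j - 8)) = (10^j(j - 2) + 2) + (10^j(9j - 8)).
Simplifying, A(j+1) = 10·10^j·j - 10·10^j + 2 = 10^(j+1)((j+1) - 2) + 2,
which is the closed form with r = j+1.
Hence, by induction on r, the claim holds for every r ≥ 1.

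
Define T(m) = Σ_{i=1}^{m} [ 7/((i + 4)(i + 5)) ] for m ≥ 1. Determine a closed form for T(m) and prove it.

T(m) = 7m/(5(m + 5))

We claim T(m) = 7m/(5(m + 5)) for all m ≥ 1.
For the base case m = 1: T(1) = 7/30, and the closed form gives 7/30. They agree.
Suppose the result is true for m = i, so T(i) = 7i/(5(i + 5)).
Then T(i+1) = T(i) + (7/((i + 5)(i + 6))) = (7i/(5(i + 5))) + (7/((i + 5)(i + 6))).
Simplifying, T(i+1) = 7(i + 1)/(5(i + 6)) = 7(i+1)/(5((i+1) + 5)),
which is the closed form with m = i+1.
Hence, by induction on m, the claim holds for every m ≥ 1.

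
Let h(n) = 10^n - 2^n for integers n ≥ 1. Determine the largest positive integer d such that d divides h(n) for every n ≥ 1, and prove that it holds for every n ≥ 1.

Computing the first values: h(1) = 8 and h(2) = 96; gcd(8, 96) = 8, so d ≤ 8.
We prove 8 | 10^n - 2^n for all n ≥ 1 by induction on n.
Base step (n = 1): h(1) = 8 = 8·(1), so 8 | h(1).
Inductive step: assume the claim holds for n = m, i.e. 8 | h(m). Then
10^{m+1} − 2^{m+1} = 10·10^m − 2·2^m = 10·(10^m − 2^m) + (8)·2^m. The first term is divisible by 8 by the inductive hypothesis, and the second term (8)·2^m is divisible by 8 since 8 | 8. Hence 8 | h(m+1).
Hence, by induction on n, the claim holds for every n ≥ 1.
Therefore the largest such d is 8.

d = 8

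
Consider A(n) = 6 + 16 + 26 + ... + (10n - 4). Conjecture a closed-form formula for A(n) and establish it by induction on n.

A(n) = n(5n + 1)

We claim A(n) = n(5n + 1) for all n ≥ 1.
Base case (n = 1): A(1) = 6, and the closed form gives 6. They agree.
For the inductive step, assume it holds for an arbitrary r ≥ 1, so A(r) = r(5r + 1).
Then A(r+1) = A(r) + (10r + 6) = (r(5r + 1)) + (10r + 6).
Simplifying, A(r+1) = (r + 1)(5r + 6) = (r+1)(5(r+1) + 1),
which is the closed form with n = r+1.
By induction, the statement is established for all n ≥ 1.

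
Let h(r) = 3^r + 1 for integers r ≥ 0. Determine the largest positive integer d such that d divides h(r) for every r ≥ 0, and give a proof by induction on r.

Computing the first values: h(0) = 2 and h(1) = 4; gcd(2, 4) = 2, so d ≤ 2.
We prove 2 | 3^r + 1 for all r ≥ 0 by induction on r.
For the base case r = 0: h(0) = 2 = 2·(1), so 2 | h(0).
Inductive step: assume the claim holds for r = p, i.e. 2 | h(p). Then
h(p+1) = 3^(p+1) + 1 = 3·(3^p + 1) - 2 = 3·h(p) - 2. The first term is divisible by 2 by the inductive hypothesis, and -2 is divisible by 2. Hence 2 | h(p+1).
This completes the induction.
Therefore the largest such d is 2.

d = 2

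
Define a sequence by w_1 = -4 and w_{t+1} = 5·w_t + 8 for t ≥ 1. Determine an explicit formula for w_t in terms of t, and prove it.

Computing the first terms: w_1 = -4, w_2 = -12, w_3 = -52. This suggests w_t = -2·5^(t - 1) - 2.
Base step (t = 1): the formula gives -4 = -4 = w_1.
Suppose the result is true for t = m, so w_m = -2·5^(m - 1) - 2.
Then w_{m+1} = 5·w_m + 8 = 5·(-2·5^(m - 1) - 2) + 8 = -2·5^m - 2 = -2·5^((m+1) - 1) - 2,
which is the claimed formula at t = m+1.
By the principle of mathematical induction, the result holds for all t ≥ 1.

w_t = -2·5^(t - 1) - 2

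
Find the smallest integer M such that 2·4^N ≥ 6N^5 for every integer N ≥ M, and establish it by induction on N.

At N = 8: 131072 < 196608, so the inequality fails and M ≥ 9. We prove 2·4^N ≥ 6N^5 for all N ≥ 9.
For the base case N = 9: 2·4^N = 524288 and 6N^5 = 354294, so 524288 ≥ 354294.
Inductive step: suppose the statement holds for some r ≥ 9, so 2·4^r ≥ 6r^5.
Then 2·4^(r + 1) = 4·(2·4^r) ≥ 4·(6r^5).
Also, for r ≥ 9 we have 4·(6r^5) ≥ 6(r+1)^5, since 4 ≥ (1 + 1/r)^5 for all r ≥ 9.
Combining, 2·4^(r + 1) ≥ 6(r+1)^5.
By the principle of mathematical induction, the result holds for all N ≥ 9.
Hence the smallest such M is 9.

M = 9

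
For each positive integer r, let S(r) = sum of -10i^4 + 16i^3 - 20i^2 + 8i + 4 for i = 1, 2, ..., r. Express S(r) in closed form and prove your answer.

S(r) = -r(2r^4 + r^3 + 2r^2 + 2r - 5)

We claim S(r) = -r(2r^4 + r^3 + 2r^2 + 2r - 5) for all r ≥ 1.
Base step (r = 1): S(1) = -2, and the closed form gives -2. They agree.
Inductive step: assume the claim holds for r = i, so S(i) = i(-2i^4 - i^3 - 2i^2 - 2i + 5).
Then S(i+1) = S(i) + (-10i^4 - 24i^3 - 32i^2 - 24i - 2) = (i(-2i^4 - i^3 - 2i^2 - 2i + 5)) + (-10i^4 - 24i^3 - 32i^2 - 24i - 2).
Simplifying, S(i+1) = -(i + 1)(2i^4 + 9i^3 + 17i^2 + 17i + 2) = -(i+1)(2(i+1)^4 + (i+1)^3 + 2(i+1)^2 + 2(i+1) - 5),
which is the closed form with r = i+1.
Hence, by induction on r, the claim holds for every r ≥ 1.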